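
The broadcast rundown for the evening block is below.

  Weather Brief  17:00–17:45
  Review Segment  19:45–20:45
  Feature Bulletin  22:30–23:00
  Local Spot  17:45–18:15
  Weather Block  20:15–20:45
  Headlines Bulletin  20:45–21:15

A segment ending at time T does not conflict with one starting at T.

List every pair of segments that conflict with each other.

Review Segment & Weather Block

Check each pair: they overlap iff neither finishes before the other starts.
Sorted by start: Weather Brief, Local Spot, Review Segment, Weather Block, Headlines Bulletin, Feature Bulletin.
Local Spot starts exactly when Weather Brief ends (back-to-back, no overlap), so nothing later overlaps Weather Brief either.
Review Segment starts after Local Spot ends, so nothing later overlaps Local Spot either.
Weather Block starts before Review Segment ends → Review Segment and Weather Block overlap.
Headlines Bulletin starts exactly when Review Segment ends (back-to-back, no overlap), so nothing later overlaps Review Segment either.
Headlines Bulletin starts exactly when Weather Block ends (back-to-back, no overlap), so nothing later overlaps Weather Block either.
Feature Bulletin starts after Headlines Bulletin ends.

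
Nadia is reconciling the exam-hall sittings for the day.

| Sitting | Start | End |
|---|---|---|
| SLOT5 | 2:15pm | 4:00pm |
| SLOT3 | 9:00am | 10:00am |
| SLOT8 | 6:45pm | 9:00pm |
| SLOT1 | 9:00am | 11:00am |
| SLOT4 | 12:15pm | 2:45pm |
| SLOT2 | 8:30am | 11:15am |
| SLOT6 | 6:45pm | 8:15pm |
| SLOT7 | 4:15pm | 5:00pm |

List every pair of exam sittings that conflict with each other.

Sorted by start: SLOT2, SLOT1, SLOT3, SLOT4, SLOT5, SLOT7, SLOT6, SLOT8.
SLOT1 starts before SLOT2 ends → SLOT2 and SLOT1 overlap.
SLOT3 starts before SLOT2 ends → SLOT2 and SLOT3 overlap.
SLOT4 starts after SLOT2 ends, so SLOT2 has no further overlaps.
SLOT3 starts before SLOT1 ends → SLOT1 and SLOT3 overlap.
SLOT4 starts after SLOT1 ends, so SLOT1 has no further overlaps.
SLOT4 starts after SLOT3 ends, so SLOT3 has no further overlaps.
SLOT5 starts before SLOT4 ends → SLOT4 and SLOT5 overlap.
SLOT7 starts after SLOT4 ends, so SLOT4 has no further overlaps.
SLOT7 starts after SLOT5 ends, so SLOT5 has no further overlaps.
SLOT6 starts after SLOT7 ends, so SLOT7 has no further overlaps.
SLOT8 starts before SLOT6 ends → SLOT6 and SLOT8 overlap.

SLOT1 & SLOT2, SLOT1 & SLOT3, SLOT2 & SLOT3, SLOT4 & SLOT5, SLOT6 & SLOT8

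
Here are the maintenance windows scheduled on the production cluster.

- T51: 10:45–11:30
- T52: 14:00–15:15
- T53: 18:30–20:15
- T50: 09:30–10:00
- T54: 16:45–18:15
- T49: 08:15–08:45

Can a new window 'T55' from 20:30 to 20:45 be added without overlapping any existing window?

Yes — the slot is free

T49: ends 08:45 at or before T55 starts 20:30 → clear.
T50: ends 10:00 at or before T55 starts 20:30 → clear.
T51: ends 11:30 at or before T55 starts 20:30 → clear.
T52: ends 15:15 at or before T55 starts 20:30 → clear.
T54: ends 18:15 at or before T55 starts 20:30 → clear.
T53: ends 20:15 at or before T55 starts 20:30 → clear.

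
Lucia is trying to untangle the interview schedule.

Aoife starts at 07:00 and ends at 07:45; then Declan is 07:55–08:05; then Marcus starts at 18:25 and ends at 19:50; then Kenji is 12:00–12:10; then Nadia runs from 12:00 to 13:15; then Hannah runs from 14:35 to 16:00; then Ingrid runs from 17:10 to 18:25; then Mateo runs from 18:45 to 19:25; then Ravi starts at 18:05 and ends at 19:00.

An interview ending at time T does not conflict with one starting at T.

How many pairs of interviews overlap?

Check each pair: they overlap iff neither finishes before the other starts.
Sorted by start: Aoife, Declan, Kenji, Nadia, Hannah, Ingrid, Ravi, Marcus, Mateo.
Declan starts after Aoife ends — done with Aoife.
Kenji starts after Declan ends — done with Declan.
Nadia starts before Kenji ends → Kenji and Nadia overlap.
Hannah starts after Kenji ends — done with Kenji.
Hannah starts after Nadia ends — done with Nadia.
Ingrid starts after Hannah ends — done with Hannah.
Ravi starts before Ingrid ends → Ingrid and Ravi overlap.
Marcus starts exactly when Ingrid ends (back-to-back, no overlap) — done with Ingrid.
Marcus starts before Ravi ends → Ravi and Marcus overlap.
Mateo starts before Ravi ends → Ravi and Mateo overlap.
Mateo starts before Marcus ends → Marcus and Mateo overlap.
Overlapping pairs: Ingrid & Ravi, Kenji & Nadia, Marcus & Mateo, Marcus & Ravi, Mateo & Ravi — 5 in total.

5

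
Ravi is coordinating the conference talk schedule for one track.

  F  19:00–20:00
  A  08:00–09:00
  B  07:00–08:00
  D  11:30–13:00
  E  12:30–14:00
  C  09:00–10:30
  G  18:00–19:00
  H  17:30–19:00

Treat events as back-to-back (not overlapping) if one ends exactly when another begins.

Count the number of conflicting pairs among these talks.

Sorted by start: B, A, C, D, E, H, G, F.
A starts exactly when B ends (back-to-back, no overlap), so nothing later overlaps B either.
C starts exactly when A ends (back-to-back, no overlap), so nothing later overlaps A either.
D starts after C ends, so nothing later overlaps C either.
E starts before D ends → D and E overlap.
H starts after D ends, so nothing later overlaps D either.
H starts after E ends, so nothing later overlaps E either.
G starts before H ends → H and G overlap.
F starts exactly when H ends (back-to-back, no overlap).
F starts exactly when G ends (back-to-back, no overlap).
Overlapping pairs: D & E, G & H — 2 in total.

2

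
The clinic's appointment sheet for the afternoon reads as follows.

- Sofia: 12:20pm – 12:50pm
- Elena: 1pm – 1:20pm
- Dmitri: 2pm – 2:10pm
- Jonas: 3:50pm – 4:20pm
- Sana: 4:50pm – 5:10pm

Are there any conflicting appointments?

No

Sorted by start: Sofia, Elena, Dmitri, Jonas, Sana.
Elena starts after Sofia ends, so nothing later overlaps Sofia either.
Dmitri starts after Elena ends, so nothing later overlaps Elena either.
Jonas starts after Dmitri ends, so nothing later overlaps Dmitri either.
Sana starts after Jonas ends.
Every pair is clear; the schedule has no overlaps.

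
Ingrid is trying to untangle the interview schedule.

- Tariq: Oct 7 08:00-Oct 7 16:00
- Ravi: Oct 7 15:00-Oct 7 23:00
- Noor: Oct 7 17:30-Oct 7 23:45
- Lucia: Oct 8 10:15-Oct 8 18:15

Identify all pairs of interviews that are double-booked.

Sorted by start: Tariq, Ravi, Noor, Lucia.
Ravi starts before Tariq ends → Tariq and Ravi overlap.
Noor starts after Tariq ends, so Tariq has no further overlaps.
Noor starts before Ravi ends → Ravi and Noor overlap.
Lucia starts after Ravi ends.
Lucia starts after Noor ends.

Noor & Ravi, Ravi & Tariq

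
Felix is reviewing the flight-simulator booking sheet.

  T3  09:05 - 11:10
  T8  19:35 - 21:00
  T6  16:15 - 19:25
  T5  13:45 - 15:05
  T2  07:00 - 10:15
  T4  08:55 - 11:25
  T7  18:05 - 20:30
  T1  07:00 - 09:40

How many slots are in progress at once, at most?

4

Walk through starts and ends in time order (an end at T is processed before a start at T):
07:00 start T1 → 1
07:00 start T2 → 2
08:55 start T4 → 3
09:05 start T3 → 4
09:40 end T1 → 3
10:15 end T2 → 2
11:10 end T3 → 1
11:25 end T4 → 0
13:45 start T5 → 1
15:05 end T5 → 0
16:15 start T6 → 1
18:05 start T7 → 2
19:25 end T6 → 1
19:35 start T8 → 2
20:30 end T7 → 1
21:00 end T8 → 0
Peak is 4, at 09:05 (T1, T2, T3, T4).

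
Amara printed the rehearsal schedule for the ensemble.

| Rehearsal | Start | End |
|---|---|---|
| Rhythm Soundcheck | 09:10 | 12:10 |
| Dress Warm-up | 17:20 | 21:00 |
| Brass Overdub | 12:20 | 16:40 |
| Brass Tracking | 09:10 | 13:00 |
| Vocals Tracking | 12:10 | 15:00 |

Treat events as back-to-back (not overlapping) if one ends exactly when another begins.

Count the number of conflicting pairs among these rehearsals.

4

Sorted by start: Brass Tracking, Rhythm Soundcheck, Vocals Tracking, Brass Overdub, Dress Warm-up.
Rhythm Soundcheck starts before Brass Tracking ends → Brass Tracking and Rhythm Soundcheck overlap.
Vocals Tracking starts before Brass Tracking ends → Brass Tracking and Vocals Tracking overlap.
Brass Overdub starts before Brass Tracking ends → Brass Tracking and Brass Overdub overlap.
Dress Warm-up starts after Brass Tracking ends.
Vocals Tracking starts exactly when Rhythm Soundcheck ends (back-to-back, no overlap), so Rhythm Soundcheck has no further overlaps.
Brass Overdub starts before Vocals Tracking ends → Vocals Tracking and Brass Overdub overlap.
Dress Warm-up starts after Vocals Tracking ends.
Dress Warm-up starts after Brass Overdub ends.
Overlapping pairs: Brass Overdub & Brass Tracking, Brass Overdub & Vocals Tracking, Brass Tracking & Rhythm Soundcheck, Brass Tracking & Vocals Tracking — 4 in total.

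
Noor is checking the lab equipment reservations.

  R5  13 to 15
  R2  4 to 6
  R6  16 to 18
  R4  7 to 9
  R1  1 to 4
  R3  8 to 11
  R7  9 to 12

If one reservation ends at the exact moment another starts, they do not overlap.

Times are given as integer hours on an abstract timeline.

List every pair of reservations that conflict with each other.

R3 & R4, R3 & R7

Sorted by start: R1, R2, R4, R3, R7, R5, R6.
R2 starts exactly when R1 ends (back-to-back, no overlap), so R1 has no further overlaps.
R4 starts after R2 ends, so R2 has no further overlaps.
R3 starts before R4 ends → R4 and R3 overlap.
R7 starts exactly when R4 ends (back-to-back, no overlap), so R4 has no further overlaps.
R7 starts before R3 ends → R3 and R7 overlap.
R5 starts after R3 ends, so R3 has no further overlaps.
R5 starts after R7 ends, so R7 has no further overlaps.
R6 starts after R5 ends.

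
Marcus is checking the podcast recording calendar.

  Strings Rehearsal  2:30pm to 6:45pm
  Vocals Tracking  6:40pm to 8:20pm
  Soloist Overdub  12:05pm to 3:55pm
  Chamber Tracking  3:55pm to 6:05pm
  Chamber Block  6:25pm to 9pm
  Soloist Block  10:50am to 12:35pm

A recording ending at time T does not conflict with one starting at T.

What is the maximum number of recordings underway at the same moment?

3

Sort all start/end points and keep a running count:
10:50am start Soloist Block → 1
12:05pm start Soloist Overdub → 2
12:35pm end Soloist Block → 1
2:30pm start Strings Rehearsal → 2
3:55pm end Soloist Overdub → 1
3:55pm start Chamber Tracking → 2
6:05pm end Chamber Tracking → 1
6:25pm start Chamber Block → 2
6:40pm start Vocals Tracking → 3
6:45pm end Strings Rehearsal → 2
8:20pm end Vocals Tracking → 1
9pm end Chamber Block → 0
Peak is 3, at 6:40pm (Chamber Block, Strings Rehearsal, Vocals Tracking).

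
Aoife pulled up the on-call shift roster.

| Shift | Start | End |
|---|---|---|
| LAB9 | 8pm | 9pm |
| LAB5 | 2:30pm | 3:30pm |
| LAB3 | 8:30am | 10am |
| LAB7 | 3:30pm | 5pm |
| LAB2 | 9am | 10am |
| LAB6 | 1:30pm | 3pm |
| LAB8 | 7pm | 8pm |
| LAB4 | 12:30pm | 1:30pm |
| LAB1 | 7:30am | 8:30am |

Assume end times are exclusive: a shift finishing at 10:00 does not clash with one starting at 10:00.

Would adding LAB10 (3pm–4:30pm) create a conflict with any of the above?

Yes — it overlaps LAB5, LAB7

LAB1: ends 8:30am at or before LAB10 starts 3pm → clear.
LAB3: ends 10am at or before LAB10 starts 3pm → clear.
LAB2: ends 10am at or before LAB10 starts 3pm → clear.
LAB4: ends 1:30pm at or before LAB10 starts 3pm → clear.
LAB6: ends 3pm at or before LAB10 starts 3pm → clear.
LAB5: starts 2:30pm before LAB10 ends 4:30pm, and ends 3:30pm after LAB10 starts 3pm → overlap.
LAB7: starts 3:30pm before LAB10 ends 4:30pm, and ends 5pm after LAB10 starts 3pm → overlap.
LAB8: starts 7pm at or after LAB10 ends 4:30pm → clear.
LAB9: starts 8pm at or after LAB10 ends 4:30pm → clear.
LAB10 overlaps LAB5, LAB7.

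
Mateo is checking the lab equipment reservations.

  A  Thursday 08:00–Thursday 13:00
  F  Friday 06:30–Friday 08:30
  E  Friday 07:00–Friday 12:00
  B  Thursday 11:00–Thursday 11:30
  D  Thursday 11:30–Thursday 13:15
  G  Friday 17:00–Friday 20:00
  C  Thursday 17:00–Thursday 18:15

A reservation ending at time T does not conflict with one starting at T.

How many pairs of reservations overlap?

Sorted by start: A, B, D, C, F, E, G.
B starts before A ends → A and B overlap.
D starts before A ends → A and D overlap.
C starts after A ends, so A has no further overlaps.
D starts exactly when B ends (back-to-back, no overlap), so B has no further overlaps.
C starts after D ends, so D has no further overlaps.
F starts after C ends, so C has no further overlaps.
E starts before F ends → F and E overlap.
G starts after F ends.
G starts after E ends.
Overlapping pairs: A & B, A & D, E & F — 3 in total.

3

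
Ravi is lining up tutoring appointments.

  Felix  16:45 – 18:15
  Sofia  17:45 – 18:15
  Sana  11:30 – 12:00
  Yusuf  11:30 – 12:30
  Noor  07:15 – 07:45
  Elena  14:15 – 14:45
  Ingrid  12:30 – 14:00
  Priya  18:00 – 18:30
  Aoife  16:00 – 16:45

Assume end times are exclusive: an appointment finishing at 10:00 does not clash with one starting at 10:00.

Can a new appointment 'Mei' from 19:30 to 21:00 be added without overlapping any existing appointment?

Yes — the slot is free

Noor: ends 07:45 at or before Mei starts 19:30 → clear.
Yusuf: ends 12:30 at or before Mei starts 19:30 → clear.
Sana: ends 12:00 at or before Mei starts 19:30 → clear.
Ingrid: ends 14:00 at or before Mei starts 19:30 → clear.
Elena: ends 14:45 at or before Mei starts 19:30 → clear.
Aoife: ends 16:45 at or before Mei starts 19:30 → clear.
Felix: ends 18:15 at or before Mei starts 19:30 → clear.
Sofia: ends 18:15 at or before Mei starts 19:30 → clear.
Priya: ends 18:30 at or before Mei starts 19:30 → clear.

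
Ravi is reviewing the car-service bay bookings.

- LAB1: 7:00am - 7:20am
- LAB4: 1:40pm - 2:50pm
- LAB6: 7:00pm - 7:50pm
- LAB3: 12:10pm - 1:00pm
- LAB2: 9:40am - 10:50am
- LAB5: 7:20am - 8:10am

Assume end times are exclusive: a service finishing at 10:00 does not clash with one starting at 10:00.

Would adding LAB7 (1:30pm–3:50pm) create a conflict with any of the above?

LAB1: ends 7:20am at or before LAB7 starts 1:30pm → clear.
LAB5: ends 8:10am at or before LAB7 starts 1:30pm → clear.
LAB2: ends 10:50am at or before LAB7 starts 1:30pm → clear.
LAB3: ends 1:00pm at or before LAB7 starts 1:30pm → clear.
LAB4: starts 1:40pm before LAB7 ends 3:50pm, and ends 2:50pm after LAB7 starts 1:30pm → overlap.
LAB6: starts 7:00pm at or after LAB7 ends 3:50pm → clear.
LAB7 overlaps LAB4.

Yes — it overlaps LAB4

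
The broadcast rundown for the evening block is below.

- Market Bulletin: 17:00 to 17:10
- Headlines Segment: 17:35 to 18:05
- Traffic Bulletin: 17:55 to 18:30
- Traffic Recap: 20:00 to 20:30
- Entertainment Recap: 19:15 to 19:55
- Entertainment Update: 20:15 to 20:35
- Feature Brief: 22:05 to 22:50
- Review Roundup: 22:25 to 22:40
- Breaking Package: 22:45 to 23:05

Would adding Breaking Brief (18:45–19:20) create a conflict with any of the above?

Yes — it overlaps Entertainment Recap

Market Bulletin: ends 17:10 at or before Breaking Brief starts 18:45 → clear.
Headlines Segment: ends 18:05 at or before Breaking Brief starts 18:45 → clear.
Traffic Bulletin: ends 18:30 at or before Breaking Brief starts 18:45 → clear.
Entertainment Recap: starts 19:15 before Breaking Brief ends 19:20, and ends 19:55 after Breaking Brief starts 18:45 → overlap.
Traffic Recap: starts 20:00 at or after Breaking Brief ends 19:20 → clear.
Entertainment Update: starts 20:15 at or after Breaking Brief ends 19:20 → clear.
Feature Brief: starts 22:05 at or after Breaking Brief ends 19:20 → clear.
Review Roundup: starts 22:25 at or after Breaking Brief ends 19:20 → clear.
Breaking Package: starts 22:45 at or after Breaking Brief ends 19:20 → clear.
Breaking Brief overlaps Entertainment Recap.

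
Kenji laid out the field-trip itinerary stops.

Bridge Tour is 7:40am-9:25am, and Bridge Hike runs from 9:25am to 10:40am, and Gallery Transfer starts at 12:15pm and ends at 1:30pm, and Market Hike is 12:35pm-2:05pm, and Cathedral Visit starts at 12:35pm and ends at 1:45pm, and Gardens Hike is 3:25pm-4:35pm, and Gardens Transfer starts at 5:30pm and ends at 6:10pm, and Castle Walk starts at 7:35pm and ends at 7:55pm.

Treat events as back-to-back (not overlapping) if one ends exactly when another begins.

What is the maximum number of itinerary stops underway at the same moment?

3

Sort all start/end points and keep a running count:
7:40am start Bridge Tour → 1
9:25am end Bridge Tour → 0
9:25am start Bridge Hike → 1
10:40am end Bridge Hike → 0
12:15pm start Gallery Transfer → 1
12:35pm start Cathedral Visit → 2
12:35pm start Market Hike → 3
1:30pm end Gallery Transfer → 2
1:45pm end Cathedral Visit → 1
2:05pm end Market Hike → 0
3:25pm start Gardens Hike → 1
4:35pm end Gardens Hike → 0
5:30pm start Gardens Transfer → 1
6:10pm end Gardens Transfer → 0
7:35pm start Castle Walk → 1
7:55pm end Castle Walk → 0
Peak is 3, at 12:35pm (Cathedral Visit, Gallery Transfer, Market Hike).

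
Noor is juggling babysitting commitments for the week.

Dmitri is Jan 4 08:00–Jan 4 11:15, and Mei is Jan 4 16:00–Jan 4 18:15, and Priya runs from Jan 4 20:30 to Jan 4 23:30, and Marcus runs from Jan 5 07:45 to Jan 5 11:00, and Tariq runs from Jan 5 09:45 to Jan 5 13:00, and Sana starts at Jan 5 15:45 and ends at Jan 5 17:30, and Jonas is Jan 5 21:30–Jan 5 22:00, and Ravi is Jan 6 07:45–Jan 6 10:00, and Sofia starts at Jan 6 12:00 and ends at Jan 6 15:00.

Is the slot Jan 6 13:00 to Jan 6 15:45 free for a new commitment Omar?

Dmitri: ends Jan 4 11:15 at or before Omar starts Jan 6 13:00 → clear.
Mei: ends Jan 4 18:15 at or before Omar starts Jan 6 13:00 → clear.
Priya: ends Jan 4 23:30 at or before Omar starts Jan 6 13:00 → clear.
Marcus: ends Jan 5 11:00 at or before Omar starts Jan 6 13:00 → clear.
Tariq: ends Jan 5 13:00 at or before Omar starts Jan 6 13:00 → clear.
Sana: ends Jan 5 17:30 at or before Omar starts Jan 6 13:00 → clear.
Jonas: ends Jan 5 22:00 at or before Omar starts Jan 6 13:00 → clear.
Ravi: ends Jan 6 10:00 at or before Omar starts Jan 6 13:00 → clear.
Sofia: starts Jan 6 12:00 before Omar ends Jan 6 15:45, and ends Jan 6 15:00 after Omar starts Jan 6 13:00 → overlap.
Omar overlaps Sofia.

No — it overlaps Sofia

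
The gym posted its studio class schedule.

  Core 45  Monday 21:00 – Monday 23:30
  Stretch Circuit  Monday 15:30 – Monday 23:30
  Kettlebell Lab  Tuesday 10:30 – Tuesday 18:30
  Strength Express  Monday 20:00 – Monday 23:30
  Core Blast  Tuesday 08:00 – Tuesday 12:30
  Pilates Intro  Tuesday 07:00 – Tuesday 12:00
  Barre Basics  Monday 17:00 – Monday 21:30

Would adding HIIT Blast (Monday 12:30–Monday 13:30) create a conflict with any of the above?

No — it doesn't clash with anything

Stretch Circuit: starts Monday 15:30 at or after HIIT Blast ends Monday 13:30 → clear.
Barre Basics: starts Monday 17:00 at or after HIIT Blast ends Monday 13:30 → clear.
Strength Express: starts Monday 20:00 at or after HIIT Blast ends Monday 13:30 → clear.
Core 45: starts Monday 21:00 at or after HIIT Blast ends Monday 13:30 → clear.
Pilates Intro: starts Tuesday 07:00 at or after HIIT Blast ends Monday 13:30 → clear.
Core Blast: starts Tuesday 08:00 at or after HIIT Blast ends Monday 13:30 → clear.
Kettlebell Lab: starts Tuesday 10:30 at or after HIIT Blast ends Monday 13:30 → clear.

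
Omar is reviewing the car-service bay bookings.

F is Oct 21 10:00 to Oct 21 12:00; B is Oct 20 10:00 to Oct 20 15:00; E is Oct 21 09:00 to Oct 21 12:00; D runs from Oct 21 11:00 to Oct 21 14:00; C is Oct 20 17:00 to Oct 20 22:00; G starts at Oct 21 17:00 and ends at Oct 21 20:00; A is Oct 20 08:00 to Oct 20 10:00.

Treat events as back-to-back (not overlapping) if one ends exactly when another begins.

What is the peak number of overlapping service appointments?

Walk through starts and ends in time order (an end at T is processed before a start at T):
Oct 20 08:00 start A → 1
Oct 20 10:00 end A → 0
Oct 20 10:00 start B → 1
Oct 20 15:00 end B → 0
Oct 20 17:00 start C → 1
Oct 20 22:00 end C → 0
Oct 21 09:00 start E → 1
Oct 21 10:00 start F → 2
Oct 21 11:00 start D → 3
Oct 21 12:00 end E → 2
Oct 21 12:00 end F → 1
Oct 21 14:00 end D → 0
Oct 21 17:00 start G → 1
Oct 21 20:00 end G → 0
Peak is 3, at Oct 21 11:00 (D, E, F).

3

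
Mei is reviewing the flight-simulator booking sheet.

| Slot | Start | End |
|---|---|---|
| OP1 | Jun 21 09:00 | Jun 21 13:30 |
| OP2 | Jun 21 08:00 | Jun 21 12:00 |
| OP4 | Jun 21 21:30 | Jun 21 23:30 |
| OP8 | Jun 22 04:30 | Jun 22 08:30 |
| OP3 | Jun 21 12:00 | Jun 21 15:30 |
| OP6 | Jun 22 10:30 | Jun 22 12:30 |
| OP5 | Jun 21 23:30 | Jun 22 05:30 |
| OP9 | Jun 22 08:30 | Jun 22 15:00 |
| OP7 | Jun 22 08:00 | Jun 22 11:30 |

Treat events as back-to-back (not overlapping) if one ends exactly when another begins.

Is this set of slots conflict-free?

No

Sorted by start: OP2, OP1, OP3, OP4, OP5, OP8, OP7, OP9, OP6.
OP1 starts before OP2 ends → OP2 and OP1 overlap.
That's a conflict, so the schedule is not conflict-free.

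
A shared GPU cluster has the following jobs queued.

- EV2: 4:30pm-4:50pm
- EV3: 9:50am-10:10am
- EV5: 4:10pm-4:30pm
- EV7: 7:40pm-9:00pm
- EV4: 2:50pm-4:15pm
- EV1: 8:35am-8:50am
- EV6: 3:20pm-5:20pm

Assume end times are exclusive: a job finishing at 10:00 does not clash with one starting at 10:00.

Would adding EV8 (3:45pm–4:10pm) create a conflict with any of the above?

EV1: ends 8:50am at or before EV8 starts 3:45pm → clear.
EV3: ends 10:10am at or before EV8 starts 3:45pm → clear.
EV4: starts 2:50pm before EV8 ends 4:10pm, and ends 4:15pm after EV8 starts 3:45pm → overlap.
EV6: starts 3:20pm before EV8 ends 4:10pm, and ends 5:20pm after EV8 starts 3:45pm → overlap.
EV5: starts 4:10pm at or after EV8 ends 4:10pm → clear.
EV2: starts 4:30pm at or after EV8 ends 4:10pm → clear.
EV7: starts 7:40pm at or after EV8 ends 4:10pm → clear.
EV8 overlaps EV4, EV6.

Yes — it overlaps EV4, EV6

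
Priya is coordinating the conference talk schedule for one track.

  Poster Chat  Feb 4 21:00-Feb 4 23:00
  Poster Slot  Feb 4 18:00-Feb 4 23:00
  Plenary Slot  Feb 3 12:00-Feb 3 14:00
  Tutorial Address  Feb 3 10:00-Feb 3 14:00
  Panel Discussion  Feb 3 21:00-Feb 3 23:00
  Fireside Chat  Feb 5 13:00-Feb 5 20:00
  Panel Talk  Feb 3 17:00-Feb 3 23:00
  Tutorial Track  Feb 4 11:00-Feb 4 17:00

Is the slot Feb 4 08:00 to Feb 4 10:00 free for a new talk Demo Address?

Tutorial Address: ends Feb 3 14:00 at or before Demo Address starts Feb 4 08:00 → clear.
Plenary Slot: ends Feb 3 14:00 at or before Demo Address starts Feb 4 08:00 → clear.
Panel Talk: ends Feb 3 23:00 at or before Demo Address starts Feb 4 08:00 → clear.
Panel Discussion: ends Feb 3 23:00 at or before Demo Address starts Feb 4 08:00 → clear.
Tutorial Track: starts Feb 4 11:00 at or after Demo Address ends Feb 4 10:00 → clear.
Poster Slot: starts Feb 4 18:00 at or after Demo Address ends Feb 4 10:00 → clear.
Poster Chat: starts Feb 4 21:00 at or after Demo Address ends Feb 4 10:00 → clear.
Fireside Chat: starts Feb 5 13:00 at or after Demo Address ends Feb 4 10:00 → clear.

Yes — the slot is free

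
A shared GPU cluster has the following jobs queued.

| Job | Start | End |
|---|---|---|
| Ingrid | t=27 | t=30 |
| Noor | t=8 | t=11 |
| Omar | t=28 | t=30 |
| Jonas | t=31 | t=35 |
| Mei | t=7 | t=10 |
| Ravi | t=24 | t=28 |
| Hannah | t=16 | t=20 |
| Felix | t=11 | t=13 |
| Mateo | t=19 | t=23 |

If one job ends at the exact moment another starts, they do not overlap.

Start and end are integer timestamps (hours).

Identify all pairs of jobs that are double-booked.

Two intervals overlap when each starts before the other ends.
Sorted by start: Mei, Noor, Felix, Hannah, Mateo, Ravi, Ingrid, Omar, Jonas.
Noor starts before Mei ends → Mei and Noor overlap.
Felix starts after Mei ends, so Mei has no further overlaps.
Felix starts exactly when Noor ends (back-to-back, no overlap), so Noor has no further overlaps.
Hannah starts after Felix ends, so Felix has no further overlaps.
Mateo starts before Hannah ends → Hannah and Mateo overlap.
Ravi starts after Hannah ends, so Hannah has no further overlaps.
Ravi starts after Mateo ends, so Mateo has no further overlaps.
Ingrid starts before Ravi ends → Ravi and Ingrid overlap.
Omar starts exactly when Ravi ends (back-to-back, no overlap), so Ravi has no further overlaps.
Omar starts before Ingrid ends → Ingrid and Omar overlap.
Jonas starts after Ingrid ends.
Jonas starts after Omar ends.

Hannah & Mateo, Ingrid & Omar, Ingrid & Ravi, Mei & Noor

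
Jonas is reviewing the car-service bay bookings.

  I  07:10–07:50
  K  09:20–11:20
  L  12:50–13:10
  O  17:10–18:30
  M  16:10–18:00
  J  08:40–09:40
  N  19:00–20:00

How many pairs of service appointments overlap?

Sorted by start: I, J, K, L, M, O, N.
J starts after I ends — done with I.
K starts before J ends → J and K overlap.
L starts after J ends — done with J.
L starts after K ends — done with K.
M starts after L ends — done with L.
O starts before M ends → M and O overlap.
N starts after M ends.
N starts after O ends.
Overlapping pairs: J & K, M & O — 2 in total.

2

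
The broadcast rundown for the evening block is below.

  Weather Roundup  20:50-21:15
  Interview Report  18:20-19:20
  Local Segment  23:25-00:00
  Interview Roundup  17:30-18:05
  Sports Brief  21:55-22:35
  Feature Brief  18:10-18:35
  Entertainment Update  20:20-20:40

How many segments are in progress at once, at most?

2

Walk through starts and ends in time order (an end at T is processed before a start at T):
17:30 start Interview Roundup → 1
18:05 end Interview Roundup → 0
18:10 start Feature Brief → 1
18:20 start Interview Report → 2
18:35 end Feature Brief → 1
19:20 end Interview Report → 0
20:20 start Entertainment Update → 1
20:40 end Entertainment Update → 0
20:50 start Weather Roundup → 1
21:15 end Weather Roundup → 0
21:55 start Sports Brief → 1
22:35 end Sports Brief → 0
23:25 start Local Segment → 1
00:00 end Local Segment → 0
Peak is 2, at 18:20 (Feature Brief, Interview Report).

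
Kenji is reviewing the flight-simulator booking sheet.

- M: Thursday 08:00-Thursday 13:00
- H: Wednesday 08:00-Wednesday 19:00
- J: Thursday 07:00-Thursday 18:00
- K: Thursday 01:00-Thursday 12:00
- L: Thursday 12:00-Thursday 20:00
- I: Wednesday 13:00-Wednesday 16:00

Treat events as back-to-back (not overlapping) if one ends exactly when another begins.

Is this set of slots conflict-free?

No

Two intervals overlap when each starts before the other ends.
Sorted by start: H, I, K, J, M, L.
I starts before H ends → H and I overlap.
That's a conflict, so the schedule is not conflict-free.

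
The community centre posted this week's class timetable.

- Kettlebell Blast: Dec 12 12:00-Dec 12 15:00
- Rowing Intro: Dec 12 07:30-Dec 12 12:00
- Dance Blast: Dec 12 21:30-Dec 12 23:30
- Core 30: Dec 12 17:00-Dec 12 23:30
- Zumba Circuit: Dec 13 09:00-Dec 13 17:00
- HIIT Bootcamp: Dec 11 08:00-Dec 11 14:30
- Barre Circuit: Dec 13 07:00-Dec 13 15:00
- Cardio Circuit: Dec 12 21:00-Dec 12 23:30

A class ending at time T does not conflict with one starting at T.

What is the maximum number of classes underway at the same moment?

Sweep the timeline, counting +1 at each start and −1 at each end (ends before starts at a tie):
Dec 11 08:00 start HIIT Bootcamp → 1
Dec 11 14:30 end HIIT Bootcamp → 0
Dec 12 07:30 start Rowing Intro → 1
Dec 12 12:00 end Rowing Intro → 0
Dec 12 12:00 start Kettlebell Blast → 1
Dec 12 15:00 end Kettlebell Blast → 0
Dec 12 17:00 start Core 30 → 1
Dec 12 21:00 start Cardio Circuit → 2
Dec 12 21:30 start Dance Blast → 3
Dec 12 23:30 end Cardio Circuit → 2
Dec 12 23:30 end Core 30 → 1
Dec 12 23:30 end Dance Blast → 0
Dec 13 07:00 start Barre Circuit → 1
Dec 13 09:00 start Zumba Circuit → 2
Dec 13 15:00 end Barre Circuit → 1
Dec 13 17:00 end Zumba Circuit → 0
Peak is 3, at Dec 12 21:30 (Cardio Circuit, Core 30, Dance Blast).

3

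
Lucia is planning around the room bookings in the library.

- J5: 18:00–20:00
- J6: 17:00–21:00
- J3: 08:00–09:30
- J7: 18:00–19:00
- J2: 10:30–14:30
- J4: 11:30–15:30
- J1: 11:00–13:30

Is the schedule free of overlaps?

Sorted by start: J3, J2, J1, J4, J6, J5, J7.
J2 starts after J3 ends; J3 is clear from here.
J1 starts before J2 ends → J2 and J1 overlap.
That's a conflict, so the schedule is not conflict-free.

No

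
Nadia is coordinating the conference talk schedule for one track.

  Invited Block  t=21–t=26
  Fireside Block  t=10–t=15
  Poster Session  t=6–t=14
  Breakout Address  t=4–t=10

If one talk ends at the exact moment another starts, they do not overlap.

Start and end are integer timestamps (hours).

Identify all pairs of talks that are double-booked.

Sorted by start: Breakout Address, Poster Session, Fireside Block, Invited Block.
Poster Session starts before Breakout Address ends → Breakout Address and Poster Session overlap.
Fireside Block starts exactly when Breakout Address ends (back-to-back, no overlap) — done with Breakout Address.
Fireside Block starts before Poster Session ends → Poster Session and Fireside Block overlap.
Invited Block starts after Poster Session ends.
Invited Block starts after Fireside Block ends.

Breakout Address & Poster Session, Fireside Block & Poster Session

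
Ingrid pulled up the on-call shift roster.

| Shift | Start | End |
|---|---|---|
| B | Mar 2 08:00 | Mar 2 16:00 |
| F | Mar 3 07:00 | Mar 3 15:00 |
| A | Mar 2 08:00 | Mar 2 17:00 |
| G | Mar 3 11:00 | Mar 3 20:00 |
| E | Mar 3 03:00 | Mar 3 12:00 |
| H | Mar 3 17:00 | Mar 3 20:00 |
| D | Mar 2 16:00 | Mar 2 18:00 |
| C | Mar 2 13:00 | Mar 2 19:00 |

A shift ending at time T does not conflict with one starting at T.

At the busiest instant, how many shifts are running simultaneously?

Sort all start/end points and keep a running count:
Mar 2 08:00 start A → 1
Mar 2 08:00 start B → 2
Mar 2 13:00 start C → 3
Mar 2 16:00 end B → 2
Mar 2 16:00 start D → 3
Mar 2 17:00 end A → 2
Mar 2 18:00 end D → 1
Mar 2 19:00 end C → 0
Mar 3 03:00 start E → 1
Mar 3 07:00 start F → 2
Mar 3 11:00 start G → 3
Mar 3 12:00 end E → 2
Mar 3 15:00 end F → 1
Mar 3 17:00 start H → 2
Mar 3 20:00 end G → 1
Mar 3 20:00 end H → 0
Peak is 3, at Mar 2 13:00 (A, B, C).

3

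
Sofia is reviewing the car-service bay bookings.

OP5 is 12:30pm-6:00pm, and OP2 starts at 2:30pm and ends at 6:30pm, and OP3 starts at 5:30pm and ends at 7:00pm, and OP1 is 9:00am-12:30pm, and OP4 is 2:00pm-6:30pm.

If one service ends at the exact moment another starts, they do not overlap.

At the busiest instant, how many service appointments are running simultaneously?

Walk through starts and ends in time order (an end at T is processed before a start at T):
9:00am start OP1 → 1
12:30pm end OP1 → 0
12:30pm start OP5 → 1
2:00pm start OP4 → 2
2:30pm start OP2 → 3
5:30pm start OP3 → 4
6:00pm end OP5 → 3
6:30pm end OP2 → 2
6:30pm end OP4 → 1
7:00pm end OP3 → 0
Peak is 4, at 5:30pm (OP2, OP3, OP4, OP5).

4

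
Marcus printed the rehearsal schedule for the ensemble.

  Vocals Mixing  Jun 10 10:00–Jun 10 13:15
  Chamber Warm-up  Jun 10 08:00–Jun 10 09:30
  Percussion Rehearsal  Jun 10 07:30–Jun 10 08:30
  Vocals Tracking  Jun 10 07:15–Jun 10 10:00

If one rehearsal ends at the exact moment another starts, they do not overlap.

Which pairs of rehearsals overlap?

Sorted by start: Vocals Tracking, Percussion Rehearsal, Chamber Warm-up, Vocals Mixing.
Percussion Rehearsal starts before Vocals Tracking ends → Vocals Tracking and Percussion Rehearsal overlap.
Chamber Warm-up starts before Vocals Tracking ends → Vocals Tracking and Chamber Warm-up overlap.
Vocals Mixing starts exactly when Vocals Tracking ends (back-to-back, no overlap).
Chamber Warm-up starts before Percussion Rehearsal ends → Percussion Rehearsal and Chamber Warm-up overlap.
Vocals Mixing starts after Percussion Rehearsal ends.
Vocals Mixing starts after Chamber Warm-up ends.

Chamber Warm-up & Percussion Rehearsal, Chamber Warm-up & Vocals Tracking, Percussion Rehearsal & Vocals Tracking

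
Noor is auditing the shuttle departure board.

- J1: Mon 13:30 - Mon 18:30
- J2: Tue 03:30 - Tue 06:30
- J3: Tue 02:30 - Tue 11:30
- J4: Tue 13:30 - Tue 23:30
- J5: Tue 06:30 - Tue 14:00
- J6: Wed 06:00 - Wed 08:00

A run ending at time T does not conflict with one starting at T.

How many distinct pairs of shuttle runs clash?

Sorted by start: J1, J3, J2, J5, J4, J6.
J3 starts after J1 ends, so J1 has no further overlaps.
J2 starts before J3 ends → J3 and J2 overlap.
J5 starts before J3 ends → J3 and J5 overlap.
J4 starts after J3 ends, so J3 has no further overlaps.
J5 starts exactly when J2 ends (back-to-back, no overlap), so J2 has no further overlaps.
J4 starts before J5 ends → J5 and J4 overlap.
J6 starts after J5 ends.
J6 starts after J4 ends.
Overlapping pairs: J2 & J3, J3 & J5, J4 & J5 — 3 in total.

3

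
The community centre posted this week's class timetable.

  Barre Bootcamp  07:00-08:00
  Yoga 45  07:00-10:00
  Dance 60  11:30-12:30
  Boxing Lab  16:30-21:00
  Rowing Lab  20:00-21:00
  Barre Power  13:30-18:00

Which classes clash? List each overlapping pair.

Barre Bootcamp & Yoga 45, Barre Power & Boxing Lab, Boxing Lab & Rowing Lab

Check each pair: they overlap iff neither finishes before the other starts.
Sorted by start: Yoga 45, Barre Bootcamp, Dance 60, Barre Power, Boxing Lab, Rowing Lab.
Barre Bootcamp starts before Yoga 45 ends → Yoga 45 and Barre Bootcamp overlap.
Dance 60 starts after Yoga 45 ends; Yoga 45 is clear from here.
Dance 60 starts after Barre Bootcamp ends; Barre Bootcamp is clear from here.
Barre Power starts after Dance 60 ends; Dance 60 is clear from here.
Boxing Lab starts before Barre Power ends → Barre Power and Boxing Lab overlap.
Rowing Lab starts after Barre Power ends.
Rowing Lab starts before Boxing Lab ends → Boxing Lab and Rowing Lab overlap.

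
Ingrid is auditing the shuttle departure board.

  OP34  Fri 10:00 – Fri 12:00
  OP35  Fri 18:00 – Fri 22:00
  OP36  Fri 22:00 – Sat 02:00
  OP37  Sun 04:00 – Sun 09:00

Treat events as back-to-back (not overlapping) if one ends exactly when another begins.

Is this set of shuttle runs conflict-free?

Yes

Sorted by start: OP34, OP35, OP36, OP37.
OP35 starts after OP34 ends — done with OP34.
OP36 starts exactly when OP35 ends (back-to-back, no overlap) — done with OP35.
OP37 starts after OP36 ends.
Every pair is clear; the schedule has no overlaps.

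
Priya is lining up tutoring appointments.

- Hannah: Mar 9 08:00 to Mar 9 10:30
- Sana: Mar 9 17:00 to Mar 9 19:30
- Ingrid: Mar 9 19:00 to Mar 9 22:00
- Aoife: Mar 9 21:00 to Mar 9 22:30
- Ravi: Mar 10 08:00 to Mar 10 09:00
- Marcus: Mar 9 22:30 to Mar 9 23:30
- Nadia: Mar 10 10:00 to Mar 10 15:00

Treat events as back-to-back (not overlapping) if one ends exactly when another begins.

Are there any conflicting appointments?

Two intervals overlap when each starts before the other ends.
Sorted by start: Hannah, Sana, Ingrid, Aoife, Marcus, Ravi, Nadia.
Sana starts after Hannah ends, so Hannah has no further overlaps.
Ingrid starts before Sana ends → Sana and Ingrid overlap.
That's a conflict, so the schedule is not conflict-free.

Yes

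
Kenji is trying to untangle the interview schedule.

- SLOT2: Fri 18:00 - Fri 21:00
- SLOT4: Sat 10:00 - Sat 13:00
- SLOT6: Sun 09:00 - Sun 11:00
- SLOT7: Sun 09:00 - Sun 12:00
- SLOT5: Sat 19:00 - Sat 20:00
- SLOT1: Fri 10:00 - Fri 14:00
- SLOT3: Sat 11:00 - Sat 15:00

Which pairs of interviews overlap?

Sorted by start: SLOT1, SLOT2, SLOT4, SLOT3, SLOT5, SLOT6, SLOT7.
SLOT2 starts after SLOT1 ends — done with SLOT1.
SLOT4 starts after SLOT2 ends — done with SLOT2.
SLOT3 starts before SLOT4 ends → SLOT4 and SLOT3 overlap.
SLOT5 starts after SLOT4 ends — done with SLOT4.
SLOT5 starts after SLOT3 ends — done with SLOT3.
SLOT6 starts after SLOT5 ends — done with SLOT5.
SLOT7 starts before SLOT6 ends → SLOT6 and SLOT7 overlap.

SLOT3 & SLOT4, SLOT6 & SLOT7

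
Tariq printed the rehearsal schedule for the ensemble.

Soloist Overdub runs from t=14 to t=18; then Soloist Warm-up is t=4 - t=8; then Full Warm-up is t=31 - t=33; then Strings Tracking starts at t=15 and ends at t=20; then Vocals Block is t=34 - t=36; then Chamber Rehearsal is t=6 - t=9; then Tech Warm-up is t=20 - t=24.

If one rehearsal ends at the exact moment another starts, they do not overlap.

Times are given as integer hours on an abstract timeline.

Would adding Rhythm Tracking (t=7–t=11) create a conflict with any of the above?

Yes — it overlaps Chamber Rehearsal, Soloist Warm-up

Soloist Warm-up: starts t=4 before Rhythm Tracking ends t=11, and ends t=8 after Rhythm Tracking starts t=7 → overlap.
Chamber Rehearsal: starts t=6 before Rhythm Tracking ends t=11, and ends t=9 after Rhythm Tracking starts t=7 → overlap.
Soloist Overdub: starts t=14 at or after Rhythm Tracking ends t=11 → clear.
Strings Tracking: starts t=15 at or after Rhythm Tracking ends t=11 → clear.
Tech Warm-up: starts t=20 at or after Rhythm Tracking ends t=11 → clear.
Full Warm-up: starts t=31 at or after Rhythm Tracking ends t=11 → clear.
Vocals Block: starts t=34 at or after Rhythm Tracking ends t=11 → clear.
Rhythm Tracking overlaps Soloist Warm-up, Chamber Rehearsal.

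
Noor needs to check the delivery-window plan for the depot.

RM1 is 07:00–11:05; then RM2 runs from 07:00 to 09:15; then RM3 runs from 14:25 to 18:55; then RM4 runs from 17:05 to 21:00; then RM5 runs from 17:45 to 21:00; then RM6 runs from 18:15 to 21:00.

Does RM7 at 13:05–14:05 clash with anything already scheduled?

RM1: ends 11:05 at or before RM7 starts 13:05 → clear.
RM2: ends 09:15 at or before RM7 starts 13:05 → clear.
RM3: starts 14:25 at or after RM7 ends 14:05 → clear.
RM4: starts 17:05 at or after RM7 ends 14:05 → clear.
RM5: starts 17:45 at or after RM7 ends 14:05 → clear.
RM6: starts 18:15 at or after RM7 ends 14:05 → clear.

No — it doesn't clash with anything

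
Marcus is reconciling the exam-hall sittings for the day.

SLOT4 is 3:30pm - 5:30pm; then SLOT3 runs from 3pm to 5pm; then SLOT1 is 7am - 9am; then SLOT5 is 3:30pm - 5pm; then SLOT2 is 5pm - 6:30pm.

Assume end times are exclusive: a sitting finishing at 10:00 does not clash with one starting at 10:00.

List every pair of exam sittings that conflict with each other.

Two intervals overlap when each starts before the other ends.
Sorted by start: SLOT1, SLOT3, SLOT4, SLOT5, SLOT2.
SLOT3 starts after SLOT1 ends, so SLOT1 has no further overlaps.
SLOT4 starts before SLOT3 ends → SLOT3 and SLOT4 overlap.
SLOT5 starts before SLOT3 ends → SLOT3 and SLOT5 overlap.
SLOT2 starts exactly when SLOT3 ends (back-to-back, no overlap).
SLOT5 starts before SLOT4 ends → SLOT4 and SLOT5 overlap.
SLOT2 starts before SLOT4 ends → SLOT4 and SLOT2 overlap.
SLOT2 starts exactly when SLOT5 ends (back-to-back, no overlap).

SLOT2 & SLOT4, SLOT3 & SLOT4, SLOT3 & SLOT5, SLOT4 & SLOT5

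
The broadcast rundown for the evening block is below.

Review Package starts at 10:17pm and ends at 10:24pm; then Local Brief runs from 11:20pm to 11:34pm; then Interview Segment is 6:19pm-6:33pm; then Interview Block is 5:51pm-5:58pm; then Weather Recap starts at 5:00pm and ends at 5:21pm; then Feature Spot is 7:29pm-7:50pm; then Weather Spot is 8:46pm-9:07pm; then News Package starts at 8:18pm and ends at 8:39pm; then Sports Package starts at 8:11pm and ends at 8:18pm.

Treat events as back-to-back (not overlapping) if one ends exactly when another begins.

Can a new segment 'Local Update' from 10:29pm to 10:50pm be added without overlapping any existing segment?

Yes — the slot is free

Weather Recap: ends 5:21pm at or before Local Update starts 10:29pm → clear.
Interview Block: ends 5:58pm at or before Local Update starts 10:29pm → clear.
Interview Segment: ends 6:33pm at or before Local Update starts 10:29pm → clear.
Feature Spot: ends 7:50pm at or before Local Update starts 10:29pm → clear.
Sports Package: ends 8:18pm at or before Local Update starts 10:29pm → clear.
News Package: ends 8:39pm at or before Local Update starts 10:29pm → clear.
Weather Spot: ends 9:07pm at or before Local Update starts 10:29pm → clear.
Review Package: ends 10:24pm at or before Local Update starts 10:29pm → clear.
Local Brief: starts 11:20pm at or after Local Update ends 10:50pm → clear.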